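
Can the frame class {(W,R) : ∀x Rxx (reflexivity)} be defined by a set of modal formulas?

Yes, by □p → p

The condition is reflexivity. A defining modal formula is □p → p.
Suppose □p→p is valid. At any x set V(p)={w : Rxw}. Then □p holds at x, so p holds at x, i.e. Rxx.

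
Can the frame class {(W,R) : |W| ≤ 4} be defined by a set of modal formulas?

Not modally definable

If a class were modally definable it would be closed under disjoint unions (Goldblatt–Thomason).
Any modal formula valid on each of 5 disjoint one-world frames is valid on their disjoint union (validity is preserved under disjoint unions). Each one-world frame has |W|=1≤4, but the union has |W|=5.
So no modal formula (or set of formulas) defines exactly the |W|≤4 frames.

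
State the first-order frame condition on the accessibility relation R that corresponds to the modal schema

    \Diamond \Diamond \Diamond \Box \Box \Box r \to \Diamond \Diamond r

\forall x \forall y (x R^3 y \to \exists w (y R^3 w \wedge x R^2 w))

This is a Sahlqvist (Geach-type) schema ◇^3□^3r → □^0◇^2r.
Minimal-valuation argument: fix x; take any y with xR^3y and any z with xR^0z. Set V(r) to the set of worlds R-reachable from y in exactly 3 steps. Then □^3r holds at y, so the antecedent holds at x; validity forces ◇^2r at z, giving a w with zR^2w and yR^3w.
First-order correspondent: \forall x \forall y (x R^3 y \to \exists w (y R^3 w \wedge x R^2 w)).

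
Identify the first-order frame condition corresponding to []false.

This is the Ver axiom.
Its frame correspondent is emptiness of R — forall x forall y ~Rxy.

emptiness of R: forall x forall y ~Rxy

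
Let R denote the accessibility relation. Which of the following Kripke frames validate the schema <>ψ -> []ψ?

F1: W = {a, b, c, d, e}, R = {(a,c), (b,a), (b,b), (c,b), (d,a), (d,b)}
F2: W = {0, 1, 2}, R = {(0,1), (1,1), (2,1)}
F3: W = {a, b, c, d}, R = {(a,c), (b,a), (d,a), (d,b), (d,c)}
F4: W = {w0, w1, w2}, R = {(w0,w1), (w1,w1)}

F2, F4

The schema corresponds to partial functionality: forall x forall y forall z (Rxy & Rxz -> y = z).
F1: fails — b sees both a and b.
F2: condition met.
F3: fails — d sees both a and b.
F4: condition met.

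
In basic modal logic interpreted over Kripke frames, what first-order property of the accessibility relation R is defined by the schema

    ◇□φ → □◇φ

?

Convergence

This is the .2 axiom.
It corresponds to convergence: ∀x ∀y ∀z (Rxy ∧ Rxz → ∃w (Ryw ∧ Rzw)).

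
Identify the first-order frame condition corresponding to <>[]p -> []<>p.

Suppose ◇□p→□◇p is valid. Take Rxy, Rxz and set V(p)={w : Ryw}. Then □p at y so ◇□p at x, so □◇p at x, so ◇p at z, giving w with Rzw and Ryw.
Conversely, any frame satisfying forall x forall y forall z (Rxy & Rxz -> exists w (Ryw & Rzw)) validates the schema.
So the correspondent is convergence.

convergence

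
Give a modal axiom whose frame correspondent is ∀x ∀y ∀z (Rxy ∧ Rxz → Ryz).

◇ψ → □◇ψ

This is the Euclidean property; the standard corresponding axiom is 5: ◇ψ → □◇ψ.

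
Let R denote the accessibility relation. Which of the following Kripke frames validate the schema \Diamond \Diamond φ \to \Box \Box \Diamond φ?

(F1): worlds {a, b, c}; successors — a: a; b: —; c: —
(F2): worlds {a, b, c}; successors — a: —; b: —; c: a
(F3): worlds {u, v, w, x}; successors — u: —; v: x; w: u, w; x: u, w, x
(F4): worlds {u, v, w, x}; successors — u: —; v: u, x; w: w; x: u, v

The schema corresponds to a generalized confluence (Geach) condition: \forall x \forall y \forall z ((x R^2 y \wedge x R^2 z) \to \exists w (y = w \wedge zRw)).
(F1): holds.
(F2): holds.
(F3): fails — vR²u, vR²u but no t with u=t and uRt.
(F4): fails — vR²u, vR²u but no t with u=t and uRt.

(F1), (F2)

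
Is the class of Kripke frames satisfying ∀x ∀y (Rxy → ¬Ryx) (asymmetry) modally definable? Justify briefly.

Not definable by any modal formula

If a class were modally definable it would be closed under surjective bounded morphisms (Goldblatt–Thomason).
The 4-cycle (worlds s,t,u,v with s→t→u→v→s) is asymmetric. Mapping every world to a single reflexive point • is a surjective bounded morphism, and the reflexive point is not asymmetric (R•• but asymmetry requires ¬R••).
So the class is not modally definable.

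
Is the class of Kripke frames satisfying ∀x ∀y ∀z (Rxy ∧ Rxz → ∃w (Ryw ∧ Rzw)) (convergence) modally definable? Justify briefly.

Definable; ◇□p → □◇p defines it

This is a Sahlqvist condition; the .2 axiom ◇□p → □◇p defines it.
Suppose ◇□p→□◇p is valid. Take Rxy, Rxz and set V(p)={w : Ryw}. Then □p at y so ◇□p at x, so □◇p at x, so ◇p at z, giving w with Rzw and Ryw.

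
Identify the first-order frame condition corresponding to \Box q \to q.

This schema is the T axiom.
Its frame correspondent is reflexivity — \forall x Rxx.

reflexivity: \forall x Rxx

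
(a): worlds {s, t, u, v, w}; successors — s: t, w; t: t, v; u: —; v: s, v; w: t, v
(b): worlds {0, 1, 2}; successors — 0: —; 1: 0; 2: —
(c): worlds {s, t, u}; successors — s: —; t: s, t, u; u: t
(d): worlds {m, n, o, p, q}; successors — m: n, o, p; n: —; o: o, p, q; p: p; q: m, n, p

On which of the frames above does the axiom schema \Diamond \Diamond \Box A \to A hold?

This is the axiom for a generalized confluence (Geach) condition; its first-order frame correspondent is \forall x \forall y (x R^2 y \to \exists w (yRw \wedge x = w)).
(a): fails — sR²t but no w* with tRw* and s=w*.
(b): satisfies the condition.
(c): fails — tR²s but no w with sRw and t=w.
(d): fails — mR²o but no w with oRw and m=w.

(b)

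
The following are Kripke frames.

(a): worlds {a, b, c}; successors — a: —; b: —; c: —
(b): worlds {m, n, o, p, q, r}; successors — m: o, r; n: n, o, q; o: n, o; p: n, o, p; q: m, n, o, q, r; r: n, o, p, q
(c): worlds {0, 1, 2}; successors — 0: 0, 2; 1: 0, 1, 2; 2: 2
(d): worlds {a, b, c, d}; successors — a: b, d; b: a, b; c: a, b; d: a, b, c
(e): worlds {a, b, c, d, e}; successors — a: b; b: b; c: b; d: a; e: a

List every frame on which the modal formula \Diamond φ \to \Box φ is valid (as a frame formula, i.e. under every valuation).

(a), (e)

The schema corresponds to partial functionality: \forall x \forall y \forall z (Rxy \wedge Rxz \to y = z).
(a): ✓.
(b): fails — m sees both o and r.
(c): fails — 0 sees both 0 and 2.
(d): fails — a sees both b and d.
(e): ✓.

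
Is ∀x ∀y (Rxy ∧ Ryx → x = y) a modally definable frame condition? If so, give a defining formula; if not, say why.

Any modally definable frame class is closed under surjective bounded morphisms.
The 4-cycle (worlds s,t,u,v with s→t→u→v→s) is antisymmetric. Sending even-indexed worlds to s and odd-indexed worlds to t is a surjective bounded morphism onto the two-world frame with s↔t, which is not antisymmetric.
So no modal formula (or set of formulas) defines exactly the antisymmetric frames.

No — not modally definable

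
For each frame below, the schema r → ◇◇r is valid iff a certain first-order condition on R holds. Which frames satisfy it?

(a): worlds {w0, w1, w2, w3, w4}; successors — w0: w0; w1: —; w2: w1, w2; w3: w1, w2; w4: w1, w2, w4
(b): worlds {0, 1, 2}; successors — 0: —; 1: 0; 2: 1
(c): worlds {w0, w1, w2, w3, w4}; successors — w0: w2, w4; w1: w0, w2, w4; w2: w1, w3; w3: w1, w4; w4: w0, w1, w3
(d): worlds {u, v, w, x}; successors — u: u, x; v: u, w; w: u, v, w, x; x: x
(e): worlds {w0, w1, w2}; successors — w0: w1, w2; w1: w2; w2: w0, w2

(c), (d)

The schema corresponds to a generalized confluence (Geach) condition: ∀x ∃w (x = w ∧ xR²w).
(a): fails — at w1 but no w with w1=w and w1R²w.
(b): fails — at 0 but no w with 0=w and 0R²w.
(c): ✓.
(d): ✓.
(e): fails — at w1 but no w with w1=w and w1R²w.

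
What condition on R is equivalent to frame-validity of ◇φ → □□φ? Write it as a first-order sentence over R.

∀x ∀y ∀z ((xRy ∧ xR²z) → ∃w (y = w ∧ z = w))

This is a Sahlqvist (Geach-type) schema ◇^1□^0φ → □^2◇^0φ.
First-order correspondent: ∀x ∀y ∀z ((xRy ∧ xR²z) → ∃w (y = w ∧ z = w)).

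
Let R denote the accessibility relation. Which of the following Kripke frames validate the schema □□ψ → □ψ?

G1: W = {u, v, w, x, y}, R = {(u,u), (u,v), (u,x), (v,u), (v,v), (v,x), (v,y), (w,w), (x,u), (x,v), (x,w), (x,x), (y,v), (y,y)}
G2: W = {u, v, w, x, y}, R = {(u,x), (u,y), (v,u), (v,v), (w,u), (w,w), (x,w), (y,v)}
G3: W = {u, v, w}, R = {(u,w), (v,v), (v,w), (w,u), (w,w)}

This is the axiom for density; its first-order frame correspondent is ∀x ∀y (Rxy → ∃z (Rxz ∧ Rzy)).
G1: holds.
G2: fails — Rux but no z with Ruz and Rzx.
G3: holds.

G1, G3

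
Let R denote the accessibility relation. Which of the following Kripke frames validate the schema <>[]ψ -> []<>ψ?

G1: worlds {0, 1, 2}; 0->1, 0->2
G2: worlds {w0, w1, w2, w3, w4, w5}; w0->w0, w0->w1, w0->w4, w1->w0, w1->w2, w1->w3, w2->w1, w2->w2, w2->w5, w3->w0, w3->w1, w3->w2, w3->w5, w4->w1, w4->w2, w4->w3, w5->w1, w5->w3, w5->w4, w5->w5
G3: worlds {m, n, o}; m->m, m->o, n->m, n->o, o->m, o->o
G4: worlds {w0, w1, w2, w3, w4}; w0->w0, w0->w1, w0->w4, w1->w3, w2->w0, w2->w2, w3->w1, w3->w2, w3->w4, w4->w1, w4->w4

G2, G3

Frame correspondent (Sahlqvist): forall x forall y forall z (Rxy & Rxz -> exists w (Ryw & Rzw)) — i.e. convergence.
G1: fails — R01 and R01 but 1 and 1 have no common successor.
G2: ✓.
G3: ✓.
G4: fails — Rw0w4 and Rw0w1 but w4 and w1 have no common successor.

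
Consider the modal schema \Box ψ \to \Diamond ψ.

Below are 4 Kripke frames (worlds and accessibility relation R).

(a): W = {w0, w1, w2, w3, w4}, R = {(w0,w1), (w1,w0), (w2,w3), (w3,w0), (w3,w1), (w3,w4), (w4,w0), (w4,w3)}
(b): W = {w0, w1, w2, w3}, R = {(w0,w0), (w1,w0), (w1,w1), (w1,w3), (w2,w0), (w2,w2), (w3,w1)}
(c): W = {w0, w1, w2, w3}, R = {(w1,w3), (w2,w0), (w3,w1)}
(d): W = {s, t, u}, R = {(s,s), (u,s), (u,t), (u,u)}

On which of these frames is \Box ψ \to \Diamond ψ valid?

This is the axiom for seriality; its first-order frame correspondent is \forall x \exists y Rxy.
(a): condition met.
(b): condition met.
(c): fails — world w0 has no successor.
(d): fails — world t has no successor.
Valid on: (a), (b).

(a), (b)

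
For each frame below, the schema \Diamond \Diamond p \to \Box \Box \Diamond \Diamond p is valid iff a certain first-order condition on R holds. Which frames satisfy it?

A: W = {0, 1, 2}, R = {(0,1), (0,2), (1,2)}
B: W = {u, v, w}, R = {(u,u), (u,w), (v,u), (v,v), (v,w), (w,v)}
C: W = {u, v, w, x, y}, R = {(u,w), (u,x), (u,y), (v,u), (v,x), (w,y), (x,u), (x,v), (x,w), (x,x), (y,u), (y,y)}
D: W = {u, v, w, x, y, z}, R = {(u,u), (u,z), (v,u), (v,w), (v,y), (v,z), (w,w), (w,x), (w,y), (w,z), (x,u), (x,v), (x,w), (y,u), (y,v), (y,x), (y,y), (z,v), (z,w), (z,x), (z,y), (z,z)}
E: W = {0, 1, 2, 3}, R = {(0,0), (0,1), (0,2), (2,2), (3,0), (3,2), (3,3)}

This is the axiom for a generalized confluence (Geach) condition; its first-order frame correspondent is \forall x \forall y \forall z ((x R^2 y \wedge x R^2 z) \to \exists w (y = w \wedge z R^2 w)).
A: fails — 0R²2, 0R²2 but no w with 2=w and 2R²w.
B: ✓.
C: fails — uR²v, uR²w but no t with v=t and wR²t.
D: fails — uR²v, uR²x but no t with v=t and xR²t.
E: fails — 0R²0, 0R²1 but no w with 0=w and 1R²w.

B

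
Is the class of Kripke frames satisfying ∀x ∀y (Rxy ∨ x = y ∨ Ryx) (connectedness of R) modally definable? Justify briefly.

Any modally definable frame class is closed under disjoint unions.
Take 2 disjoint single-world reflexive frames: each is trivially connected, but their disjoint union has 2 worlds with no edge between distinct components, so it is not connected.
So the class is not modally definable.

No — not modally definable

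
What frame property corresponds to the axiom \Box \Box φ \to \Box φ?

density

Suppose □□φ→□φ is valid. Take Rxy and set V(φ)={w : xR²w}. Then □□φ at x, so □φ at x, so φ at y, i.e. ∃z(Rxz∧Rzy).
The converse is a direct semantic check.
Frame condition: \forall x \forall y (Rxy \to \exists z (Rxz \wedge Rzy)).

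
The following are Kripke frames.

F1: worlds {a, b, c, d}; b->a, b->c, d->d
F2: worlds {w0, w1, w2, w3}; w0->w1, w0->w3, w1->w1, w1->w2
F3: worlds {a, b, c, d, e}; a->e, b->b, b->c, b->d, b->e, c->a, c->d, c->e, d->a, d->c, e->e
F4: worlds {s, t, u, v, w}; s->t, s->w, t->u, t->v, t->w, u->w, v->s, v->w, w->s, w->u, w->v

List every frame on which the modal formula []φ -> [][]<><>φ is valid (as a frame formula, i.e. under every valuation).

F1

Frame correspondent (Sahlqvist): forall x forall z (x R^2 z -> exists w (xRw & z R^2 w)) — i.e. a generalized confluence (Geach) condition.
F1: condition met.
F2: fails — w0R²w2 but no w with w0Rw and w2R²w.
F3: fails — dR²a but no w with dRw and aR²w.
F4: fails — sR²u but no w* with sRw* and uR²w*.
Valid on: F1.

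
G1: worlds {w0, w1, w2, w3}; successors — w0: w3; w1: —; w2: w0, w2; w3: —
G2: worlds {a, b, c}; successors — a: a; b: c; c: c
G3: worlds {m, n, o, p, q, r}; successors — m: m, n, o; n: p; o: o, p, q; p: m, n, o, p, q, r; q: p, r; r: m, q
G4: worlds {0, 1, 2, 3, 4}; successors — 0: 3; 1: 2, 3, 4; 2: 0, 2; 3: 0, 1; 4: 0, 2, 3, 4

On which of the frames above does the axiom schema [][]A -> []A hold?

Frame correspondent (Sahlqvist): forall x forall y (Rxy -> exists z (Rxz & Rzy)) — i.e. density.
G1: fails — Rw0w3 but no z with Rw0z and Rzw3.
G2: condition met.
G3: fails — Rrq but no z with Rrz and Rzq.
G4: fails — R31 but no z with R3z and Rz1.

G2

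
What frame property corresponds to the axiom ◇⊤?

◇⊤ holds at w iff w has a successor, so frame-validity of ◇⊤ is exactly seriality. Equivalently via □A → ◇A:
Suppose □A→◇A is valid. At any x set V(A)=W. Then □A at x, so ◇A at x, so x has a successor.
Conversely, any frame satisfying ∀x ∃y Rxy validates the schema.
So the correspondent is seriality.

Seriality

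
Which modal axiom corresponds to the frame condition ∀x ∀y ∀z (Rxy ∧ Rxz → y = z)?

A defining formula is ◇ψ → □ψ (the CD axiom).
Suppose ◇ψ→□ψ is valid. Take Rxy, Rxz and set V(ψ)={y}. Then ◇ψ at x, so □ψ at x, so ψ at z, i.e. z=y.

◇ψ → □ψ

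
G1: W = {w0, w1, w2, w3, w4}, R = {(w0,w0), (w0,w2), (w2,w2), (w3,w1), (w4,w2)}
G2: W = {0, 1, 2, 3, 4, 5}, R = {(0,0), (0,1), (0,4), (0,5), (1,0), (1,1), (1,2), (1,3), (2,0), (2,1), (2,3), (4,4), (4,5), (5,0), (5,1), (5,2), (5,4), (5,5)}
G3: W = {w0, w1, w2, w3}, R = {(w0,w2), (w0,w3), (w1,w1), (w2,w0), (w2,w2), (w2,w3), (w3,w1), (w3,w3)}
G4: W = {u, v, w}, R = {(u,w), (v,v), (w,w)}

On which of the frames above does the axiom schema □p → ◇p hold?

G3, G4

The schema corresponds to seriality: ∀x ∃y Rxy.
G1: fails — world w1 has no successor.
G2: fails — world 3 has no successor.
G3: satisfies the condition.
G4: satisfies the condition.
Valid on: G3, G4.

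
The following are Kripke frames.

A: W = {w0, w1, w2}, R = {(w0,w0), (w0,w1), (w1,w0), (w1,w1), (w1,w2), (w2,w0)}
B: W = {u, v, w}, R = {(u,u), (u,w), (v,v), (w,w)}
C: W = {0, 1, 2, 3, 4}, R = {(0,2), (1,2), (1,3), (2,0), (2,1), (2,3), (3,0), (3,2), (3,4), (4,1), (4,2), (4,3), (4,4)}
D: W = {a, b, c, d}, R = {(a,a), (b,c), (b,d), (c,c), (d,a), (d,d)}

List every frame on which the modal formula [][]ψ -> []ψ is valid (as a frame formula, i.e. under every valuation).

A, B, D

Frame correspondent (Sahlqvist): forall x forall y (Rxy -> exists z (Rxz & Rzy)) — i.e. density.
A: condition met.
B: condition met.
C: fails — R02 but no z with R0z and Rz2.
D: condition met.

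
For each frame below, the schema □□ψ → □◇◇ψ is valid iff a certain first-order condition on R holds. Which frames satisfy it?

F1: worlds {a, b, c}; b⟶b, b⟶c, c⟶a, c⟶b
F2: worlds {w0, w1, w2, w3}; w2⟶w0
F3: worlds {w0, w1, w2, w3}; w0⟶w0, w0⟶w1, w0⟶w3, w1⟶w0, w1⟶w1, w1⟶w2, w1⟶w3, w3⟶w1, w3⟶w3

Frame correspondent (Sahlqvist): ∀x ∀z (xRz → ∃w (xR²w ∧ zR²w)) — i.e. a generalized confluence (Geach) condition.
F1: fails — cRa but no w with cR²w and aR²w.
F2: fails — w2Rw0 but no w with w2R²w and w0R²w.
F3: fails — w1Rw2 but no w with w1R²w and w2R²w.
Valid on no frame.

none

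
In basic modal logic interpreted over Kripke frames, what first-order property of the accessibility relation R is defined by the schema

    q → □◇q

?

symmetry

Suppose q→□◇q is valid. Take Rxy and set V(q)={x}. Then q at x, so □◇q at x, so ◇q at y, so some z with Ryz has q; z=x, i.e. Ryx.
Conversely, on a frame with symmetry the schema holds at every world under every valuation.
So the correspondent is symmetry.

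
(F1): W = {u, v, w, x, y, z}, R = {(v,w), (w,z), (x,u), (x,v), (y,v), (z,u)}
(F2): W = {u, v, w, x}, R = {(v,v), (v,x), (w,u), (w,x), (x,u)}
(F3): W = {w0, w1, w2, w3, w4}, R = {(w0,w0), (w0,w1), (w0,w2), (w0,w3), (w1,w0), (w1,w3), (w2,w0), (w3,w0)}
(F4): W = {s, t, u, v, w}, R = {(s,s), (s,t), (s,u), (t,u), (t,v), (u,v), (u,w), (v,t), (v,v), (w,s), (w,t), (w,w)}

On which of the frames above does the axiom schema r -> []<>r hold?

Frame correspondent (Sahlqvist): forall x forall y (Rxy -> Ryx) — i.e. symmetry.
(F1): fails — Rvw but not Rwv.
(F2): fails — Rwu but not Ruw.
(F3): fails — Rw1w3 but not Rw3w1.
(F4): fails — Ruv but not Rvu.
Valid on no frame.

none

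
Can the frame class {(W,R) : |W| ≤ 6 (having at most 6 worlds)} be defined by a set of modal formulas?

Modal frame validity is preserved under disjoint unions.
Any modal formula valid on each of 7 disjoint one-world frames is valid on their disjoint union (validity is preserved under disjoint unions). Each one-world frame has |W|=1≤6, but the union has |W|=7.
Hence having at most 6 worlds is not modally definable.

No — not modally definable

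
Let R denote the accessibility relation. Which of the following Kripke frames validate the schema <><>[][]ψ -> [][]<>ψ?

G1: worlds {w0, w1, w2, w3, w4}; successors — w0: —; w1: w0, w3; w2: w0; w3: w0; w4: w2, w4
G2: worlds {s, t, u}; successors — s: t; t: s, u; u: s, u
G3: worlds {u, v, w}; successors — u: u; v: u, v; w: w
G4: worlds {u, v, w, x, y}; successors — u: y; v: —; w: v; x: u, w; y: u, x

G3

Frame correspondent (Sahlqvist): forall x forall y forall z ((x R^2 y & x R^2 z) -> exists w (y R^2 w & zRw)) — i.e. a generalized confluence (Geach) condition.
G1: fails — w1R²w0, w1R²w0 but no w with w0R²w and w0Rw.
G2: fails — sR²s, sR²s but no w with sR²w and sRw.
G3: holds.
G4: fails — uR²u, uR²u but no t with uR²t and uRt.
Valid on: G3.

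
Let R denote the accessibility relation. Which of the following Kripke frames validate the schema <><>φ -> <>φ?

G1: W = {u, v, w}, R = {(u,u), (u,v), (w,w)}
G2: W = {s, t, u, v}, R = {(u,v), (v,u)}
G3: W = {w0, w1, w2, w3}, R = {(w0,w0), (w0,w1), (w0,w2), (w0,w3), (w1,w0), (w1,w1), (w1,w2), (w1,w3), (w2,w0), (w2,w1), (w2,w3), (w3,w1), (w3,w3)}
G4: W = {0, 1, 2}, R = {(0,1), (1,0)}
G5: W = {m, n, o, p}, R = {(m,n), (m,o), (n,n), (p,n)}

Frame correspondent (Sahlqvist): forall x forall y forall z (Rxy & Ryz -> Rxz) — i.e. transitivity.
G1: ✓.
G2: fails — Ruv and Rvu but not Ruu.
G3: fails — Rw3w1 and Rw1w0 but not Rw3w0.
G4: fails — R01 and R10 but not R00.
G5: ✓.

G1, G5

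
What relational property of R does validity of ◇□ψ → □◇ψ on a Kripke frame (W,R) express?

convergence: ∀x ∀y ∀z (Rxy ∧ Rxz → ∃w (Ryw ∧ Rzw))

Suppose ◇□ψ→□◇ψ is valid. Take Rxy, Rxz and set V(ψ)={w : Ryw}. Then □ψ at y so ◇□ψ at x, so □◇ψ at x, so ◇ψ at z, giving w with Rzw and Ryw.
The converse is a direct semantic check.
So the correspondent is convergence.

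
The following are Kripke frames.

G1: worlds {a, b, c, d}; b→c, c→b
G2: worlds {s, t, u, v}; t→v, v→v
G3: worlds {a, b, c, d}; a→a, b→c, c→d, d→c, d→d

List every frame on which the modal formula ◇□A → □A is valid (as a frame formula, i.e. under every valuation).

G2

Frame correspondent (Sahlqvist): ∀x ∀y ∀z (Rxy ∧ Rxz → Ryz) — i.e. the Euclidean property.
G1: fails — Rbc and Rbc but not Rcc.
G2: condition met.
G3: fails — Rbc and Rbc but not Rcc.
Valid on: G2.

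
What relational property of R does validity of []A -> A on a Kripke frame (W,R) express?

Reflexivity

This schema is the T axiom.
Its frame correspondent is reflexivity — forall x Rxx.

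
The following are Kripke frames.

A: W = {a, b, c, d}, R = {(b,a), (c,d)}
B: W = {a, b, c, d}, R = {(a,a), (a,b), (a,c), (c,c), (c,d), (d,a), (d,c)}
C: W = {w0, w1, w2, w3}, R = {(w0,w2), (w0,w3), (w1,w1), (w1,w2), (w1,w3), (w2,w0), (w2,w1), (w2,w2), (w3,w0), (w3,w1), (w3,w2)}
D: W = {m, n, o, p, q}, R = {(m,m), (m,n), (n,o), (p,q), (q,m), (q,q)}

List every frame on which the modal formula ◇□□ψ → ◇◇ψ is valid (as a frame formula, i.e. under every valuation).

C

The schema corresponds to a generalized confluence (Geach) condition: ∀x ∀y (xRy → ∃w (yR²w ∧ xR²w)).
A: fails — bRa but no w with aR²w and bR²w.
B: fails — aRb but no w with bR²w and aR²w.
C: satisfies the condition.
D: fails — mRn but no w with nR²w and mR²w.
Valid on: C.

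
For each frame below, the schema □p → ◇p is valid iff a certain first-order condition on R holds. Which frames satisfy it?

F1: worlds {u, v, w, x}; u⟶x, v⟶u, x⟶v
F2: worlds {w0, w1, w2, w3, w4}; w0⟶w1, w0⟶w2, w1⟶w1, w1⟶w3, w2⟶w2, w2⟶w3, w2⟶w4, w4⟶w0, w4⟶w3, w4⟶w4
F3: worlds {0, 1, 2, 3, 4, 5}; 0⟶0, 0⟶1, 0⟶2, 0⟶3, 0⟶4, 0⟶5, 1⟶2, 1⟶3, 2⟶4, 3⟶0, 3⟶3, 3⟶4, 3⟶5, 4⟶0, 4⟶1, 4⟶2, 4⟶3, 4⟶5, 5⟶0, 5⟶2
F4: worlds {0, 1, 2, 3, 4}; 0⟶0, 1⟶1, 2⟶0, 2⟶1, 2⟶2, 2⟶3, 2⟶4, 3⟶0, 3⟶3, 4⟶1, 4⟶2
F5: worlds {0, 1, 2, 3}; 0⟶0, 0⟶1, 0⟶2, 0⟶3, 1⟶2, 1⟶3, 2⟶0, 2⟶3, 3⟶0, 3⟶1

Frame correspondent (Sahlqvist): ∀x ∃y Rxy — i.e. seriality.
F1: fails — world w has no successor.
F2: fails — world w3 has no successor.
F3: ✓.
F4: ✓.
F5: ✓.
Valid on: F3, F4, F5.

F3, F4, F5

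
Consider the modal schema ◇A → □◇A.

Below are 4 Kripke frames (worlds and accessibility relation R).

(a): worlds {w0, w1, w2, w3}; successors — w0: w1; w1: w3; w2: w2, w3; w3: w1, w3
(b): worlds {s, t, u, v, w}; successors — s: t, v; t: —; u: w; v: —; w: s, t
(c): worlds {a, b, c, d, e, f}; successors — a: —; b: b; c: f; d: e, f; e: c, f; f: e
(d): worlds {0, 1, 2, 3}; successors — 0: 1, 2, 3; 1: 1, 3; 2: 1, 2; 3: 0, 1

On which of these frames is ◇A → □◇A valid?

Frame correspondent (Sahlqvist): ∀x ∀y ∀z (Rxy ∧ Rxz → Ryz) — i.e. the Euclidean property.
(a): fails — Rw0w1 and Rw0w1 but not Rw1w1.
(b): fails — Rsv and Rsv but not Rvv.
(c): fails — Rcf and Rcf but not Rff.
(d): fails — R02 and R03 but not R23.
Valid on no frame.

none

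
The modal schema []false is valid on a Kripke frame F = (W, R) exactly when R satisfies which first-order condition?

emptiness of R: forall x forall y ~Rxy

This schema is the Ver axiom.
It corresponds to emptiness of R: forall x forall y ~Rxy.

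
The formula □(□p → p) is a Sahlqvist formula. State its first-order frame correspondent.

shift-reflexivity

Suppose □(□p→p) is valid. Take Rxy and set V(p)={w : Ryw}. Then at y, □p holds; since □(□p→p) at x, □p→p at y, so p at y, i.e. Ryy.
The converse is a direct semantic check.
So the correspondent is shift-reflexivity.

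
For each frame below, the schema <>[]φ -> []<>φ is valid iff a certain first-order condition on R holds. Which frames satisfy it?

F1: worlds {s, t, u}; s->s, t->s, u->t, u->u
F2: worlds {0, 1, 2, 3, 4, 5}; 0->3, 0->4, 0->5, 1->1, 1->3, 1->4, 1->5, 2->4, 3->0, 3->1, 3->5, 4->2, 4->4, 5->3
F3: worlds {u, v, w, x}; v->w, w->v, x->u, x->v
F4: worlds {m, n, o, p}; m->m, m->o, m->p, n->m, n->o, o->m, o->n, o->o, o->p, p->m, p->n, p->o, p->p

F4

Frame correspondent (Sahlqvist): forall x forall y forall z (Rxy & Rxz -> exists w (Ryw & Rzw)) — i.e. convergence.
F1: fails — Rut and Ruu but t and u have no common successor.
F2: fails — R04 and R03 but 4 and 3 have no common successor.
F3: fails — Rxu and Rxu but u and u have no common successor.
F4: ✓.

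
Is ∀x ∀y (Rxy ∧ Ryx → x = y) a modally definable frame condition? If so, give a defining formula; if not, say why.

Not modally definable

Any modally definable frame class is closed under surjective bounded morphisms.
The 4-cycle (worlds a,b,c,d with a→b→c→d→a) is antisymmetric. Sending even-indexed worlds to • and odd-indexed worlds to ∘ is a surjective bounded morphism onto the two-world frame with •↔∘, which is not antisymmetric.
So the class is not modally definable.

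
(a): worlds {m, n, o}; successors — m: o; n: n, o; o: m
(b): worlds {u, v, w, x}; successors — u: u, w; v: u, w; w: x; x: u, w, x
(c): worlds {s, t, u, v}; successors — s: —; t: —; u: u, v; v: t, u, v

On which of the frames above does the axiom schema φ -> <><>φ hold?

Frame correspondent (Sahlqvist): forall x exists w (x = w & x R^2 w) — i.e. a generalized confluence (Geach) condition.
(a): holds.
(b): fails — at v but no t with v=t and vR²t.
(c): fails — at s but no w with s=w and sR²w.
Valid on: (a).

(a)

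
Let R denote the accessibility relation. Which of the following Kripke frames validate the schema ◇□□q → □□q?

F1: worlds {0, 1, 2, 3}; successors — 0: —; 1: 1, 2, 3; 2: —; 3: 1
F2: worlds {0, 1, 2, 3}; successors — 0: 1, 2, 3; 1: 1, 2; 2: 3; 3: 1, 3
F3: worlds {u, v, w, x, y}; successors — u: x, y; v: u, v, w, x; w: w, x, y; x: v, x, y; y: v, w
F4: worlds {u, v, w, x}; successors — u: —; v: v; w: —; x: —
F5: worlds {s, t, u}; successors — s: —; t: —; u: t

This is the axiom for a generalized confluence (Geach) condition; its first-order frame correspondent is ∀x ∀y ∀z ((xRy ∧ xR²z) → ∃w (yR²w ∧ z = w)).
F1: fails — 1R2, 1R²1 but no w with 2R²w and 1=w.
F2: fails — 0R2, 0R²2 but no w with 2R²w and 2=w.
F3: fails — vRu, vR²u but no t with uR²t and u=t.
F4: condition met.
F5: condition met.
Valid on: F4, F5.

F4, F5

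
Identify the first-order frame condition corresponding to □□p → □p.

Suppose □□p→□p is valid. Take Rxy and set V(p)={w : xR²w}. Then □□p at x, so □p at x, so p at y, i.e. ∃z(Rxz∧Rzy).

density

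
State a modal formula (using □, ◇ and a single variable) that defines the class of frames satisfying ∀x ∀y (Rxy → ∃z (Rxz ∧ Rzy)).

□□s → □s

The condition is density. The C4 schema □□s → □s defines it.
Suppose □□s→□s is valid. Take Rxy and set V(s)={w : xR²w}. Then □□s at x, so □s at x, so s at y, i.e. ∃z(Rxz∧Rzy).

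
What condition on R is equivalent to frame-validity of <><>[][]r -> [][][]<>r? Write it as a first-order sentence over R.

This is a Sahlqvist (Geach-type) schema ◇^2□^2r → □^3◇^1r.
Minimal-valuation argument: fix x; take any y with xR^2y and any z with xR^3z. Set V(r) to the set of worlds R-reachable from y in exactly 2 steps. Then □^2r holds at y, so the antecedent holds at x; validity forces ◇^1r at z, giving a w with zR^1w and yR^2w.
First-order correspondent: forall x forall y forall z ((x R^2 y & x R^3 z) -> exists w (y R^2 w & zRw)).

forall x forall y forall z ((x R^2 y & x R^3 z) -> exists w (y R^2 w & zRw))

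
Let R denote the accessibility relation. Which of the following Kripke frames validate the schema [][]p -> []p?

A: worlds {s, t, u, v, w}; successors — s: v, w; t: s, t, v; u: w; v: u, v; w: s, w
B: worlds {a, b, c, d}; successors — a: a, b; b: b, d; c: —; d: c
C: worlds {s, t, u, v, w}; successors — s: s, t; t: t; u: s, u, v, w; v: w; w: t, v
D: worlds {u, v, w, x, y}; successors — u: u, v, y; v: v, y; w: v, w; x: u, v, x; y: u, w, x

A, D

Frame correspondent (Sahlqvist): forall x forall y (Rxy -> exists z (Rxz & Rzy)) — i.e. density.
A: holds.
B: fails — Rdc but no z with Rdz and Rzc.
C: fails — Rvw but no z with Rvz and Rzw.
D: holds.
Valid on: A, D.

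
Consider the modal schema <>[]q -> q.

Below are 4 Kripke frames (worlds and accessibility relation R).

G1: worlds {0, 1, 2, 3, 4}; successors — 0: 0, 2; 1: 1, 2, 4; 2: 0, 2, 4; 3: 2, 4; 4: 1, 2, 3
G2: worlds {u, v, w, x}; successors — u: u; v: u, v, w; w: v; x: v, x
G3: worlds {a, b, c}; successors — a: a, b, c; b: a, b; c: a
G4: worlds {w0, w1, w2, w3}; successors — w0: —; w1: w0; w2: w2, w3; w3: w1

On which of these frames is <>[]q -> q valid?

The schema corresponds to symmetry: forall x forall y (Rxy -> Ryx).
G1: fails — R32 but not R23.
G2: fails — Rvu but not Ruv.
G3: condition met.
G4: fails — Rw1w0 but not Rw0w1.

G3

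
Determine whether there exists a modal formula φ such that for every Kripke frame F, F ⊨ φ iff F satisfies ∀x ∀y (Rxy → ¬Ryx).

Not modally definable

Modal frame validity is preserved under surjective bounded morphisms.
The 4-cycle (worlds s,t,u,v with s→t→u→v→s) is asymmetric. Mapping every world to a single reflexive point • is a surjective bounded morphism, and the reflexive point is not asymmetric (R•• but asymmetry requires ¬R••).
So no modal formula (or set of formulas) defines exactly the asymmetric frames.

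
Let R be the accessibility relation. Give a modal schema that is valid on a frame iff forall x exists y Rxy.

This is seriality; the standard corresponding axiom is D: □ψ → ◇ψ.
Suppose □ψ→◇ψ is valid. At any x set V(ψ)=W. Then □ψ at x, so ◇ψ at x, so x has a successor.

□ψ → ◇ψ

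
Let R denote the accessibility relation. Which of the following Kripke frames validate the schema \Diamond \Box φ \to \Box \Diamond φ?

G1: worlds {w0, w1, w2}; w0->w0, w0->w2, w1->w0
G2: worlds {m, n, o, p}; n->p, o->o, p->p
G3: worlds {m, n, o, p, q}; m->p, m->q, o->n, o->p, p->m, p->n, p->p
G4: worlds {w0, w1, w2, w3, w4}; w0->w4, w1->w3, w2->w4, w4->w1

G2

The schema corresponds to convergence: \forall x \forall y \forall z (Rxy \wedge Rxz \to \exists w (Ryw \wedge Rzw)).
G1: fails — Rw0w2 and Rw0w2 but w2 and w2 have no common successor.
G2: satisfies the condition.
G3: fails — Rmq and Rmq but q and q have no common successor.
G4: fails — Rw1w3 and Rw1w3 but w3 and w3 have no common successor.
Valid on: G2.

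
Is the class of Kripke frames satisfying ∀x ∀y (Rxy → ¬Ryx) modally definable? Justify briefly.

Any modally definable frame class is closed under surjective bounded morphisms.
The 3-cycle (worlds s,t,u with s→t→u→s) is asymmetric. Mapping every world to a single reflexive point • is a surjective bounded morphism, and the reflexive point is not asymmetric (R•• but asymmetry requires ¬R••).
So the class is not modally definable.

No — not modally definable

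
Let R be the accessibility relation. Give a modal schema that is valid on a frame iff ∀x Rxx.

A defining formula is □q → q (the T axiom).
Suppose □q→q is valid. At any x set V(q)={w : Rxw}. Then □q holds at x, so q holds at x, i.e. Rxx.

□q → q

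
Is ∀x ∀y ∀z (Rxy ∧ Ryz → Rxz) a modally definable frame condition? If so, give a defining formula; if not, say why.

Yes, by □r → □□r

The condition is transitivity. A defining modal formula is □r → □□r.
Suppose □r→□□r is valid. Take Rxy, Ryz and set V(r)={w : Rxw}. Then □r at x, so □□r at x, so □r at y, so r at z, i.e. Rxz.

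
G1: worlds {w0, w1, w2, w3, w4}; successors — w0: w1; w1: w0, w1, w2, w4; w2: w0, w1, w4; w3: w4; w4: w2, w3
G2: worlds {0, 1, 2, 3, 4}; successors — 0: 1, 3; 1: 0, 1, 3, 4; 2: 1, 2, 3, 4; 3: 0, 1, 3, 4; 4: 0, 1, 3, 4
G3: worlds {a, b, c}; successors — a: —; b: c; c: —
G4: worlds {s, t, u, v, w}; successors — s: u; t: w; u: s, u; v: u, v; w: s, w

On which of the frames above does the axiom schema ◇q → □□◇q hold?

G3

The schema corresponds to a generalized confluence (Geach) condition: ∀x ∀y ∀z ((xRy ∧ xR²z) → ∃w (y = w ∧ zRw)).
G1: fails — w0Rw1, w0R²w4 but no w with w1=w and w4Rw.
G2: fails — 1R0, 1R²0 but no w with 0=w and 0Rw.
G3: satisfies the condition.
G4: fails — tRw, tR²s but no w* with w=w* and sRw*.
Valid on: G3.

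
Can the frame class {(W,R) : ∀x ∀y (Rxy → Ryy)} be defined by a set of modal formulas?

Yes, by □(□q → q)

This is a Sahlqvist condition; the T□ axiom □(□q → q) defines it.
Suppose □(□q→q) is valid. Take Rxy and set V(q)={w : Ryw}. Then at y, □q holds; since □(□q→q) at x, □q→q at y, so q at y, i.e. Ryy.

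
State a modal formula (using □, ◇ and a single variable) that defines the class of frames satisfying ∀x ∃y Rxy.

□s → ◇s

This is seriality; the standard corresponding axiom is D: □s → ◇s.
Suppose □s→◇s is valid. At any x set V(s)=W. Then □s at x, so ◇s at x, so x has a successor.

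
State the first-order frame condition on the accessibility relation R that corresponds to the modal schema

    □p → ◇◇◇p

This is a Sahlqvist (Geach-type) schema ◇^0□^1p → □^0◇^3p.
Minimal-valuation argument: fix x; take any y with xR^0y and any z with xR^0z. Set V(p) to the set of worlds R-reachable from y in exactly 1 step. Then □^1p holds at y, so the antecedent holds at x; validity forces ◇^3p at z, giving a w with zR^3w and yR^1w.
First-order correspondent: ∀x ∃w (xRw ∧ xR³w).

∀x ∃w (xRw ∧ xR³w)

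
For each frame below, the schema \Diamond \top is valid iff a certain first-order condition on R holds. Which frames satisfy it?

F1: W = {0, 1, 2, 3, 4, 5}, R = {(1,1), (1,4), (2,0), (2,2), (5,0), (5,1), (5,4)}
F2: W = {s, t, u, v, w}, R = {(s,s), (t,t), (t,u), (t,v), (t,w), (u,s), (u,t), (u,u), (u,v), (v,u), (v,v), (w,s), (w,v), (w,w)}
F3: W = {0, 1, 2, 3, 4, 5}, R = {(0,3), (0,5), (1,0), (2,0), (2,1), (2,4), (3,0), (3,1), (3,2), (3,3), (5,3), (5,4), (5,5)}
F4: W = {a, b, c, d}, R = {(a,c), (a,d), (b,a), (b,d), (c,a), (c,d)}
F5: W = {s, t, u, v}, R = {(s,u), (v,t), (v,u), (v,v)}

F2

The schema corresponds to seriality: \forall x \exists y Rxy.
F1: fails — world 0 has no successor.
F2: ✓.
F3: fails — world 4 has no successor.
F4: fails — world d has no successor.
F5: fails — world t has no successor.
Valid on: F2.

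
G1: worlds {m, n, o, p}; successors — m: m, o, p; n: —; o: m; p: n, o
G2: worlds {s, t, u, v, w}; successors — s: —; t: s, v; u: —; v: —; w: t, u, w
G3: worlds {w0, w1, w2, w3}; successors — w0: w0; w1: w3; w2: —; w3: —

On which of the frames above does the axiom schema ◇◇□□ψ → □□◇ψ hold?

G3

The schema corresponds to a generalized confluence (Geach) condition: ∀x ∀y ∀z ((xR²y ∧ xR²z) → ∃w (yR²w ∧ zRw)).
G1: fails — mR²m, mR²n but no w with mR²w and nRw.
G2: fails — wR²s, wR²s but no w* with sR²w* and sRw*.
G3: holds.
Valid on: G3.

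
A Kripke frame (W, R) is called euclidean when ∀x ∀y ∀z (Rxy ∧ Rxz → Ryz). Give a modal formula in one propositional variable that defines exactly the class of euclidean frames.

The condition is the Euclidean property. The 5 schema ◇ψ → □◇ψ defines it.

◇ψ → □◇ψ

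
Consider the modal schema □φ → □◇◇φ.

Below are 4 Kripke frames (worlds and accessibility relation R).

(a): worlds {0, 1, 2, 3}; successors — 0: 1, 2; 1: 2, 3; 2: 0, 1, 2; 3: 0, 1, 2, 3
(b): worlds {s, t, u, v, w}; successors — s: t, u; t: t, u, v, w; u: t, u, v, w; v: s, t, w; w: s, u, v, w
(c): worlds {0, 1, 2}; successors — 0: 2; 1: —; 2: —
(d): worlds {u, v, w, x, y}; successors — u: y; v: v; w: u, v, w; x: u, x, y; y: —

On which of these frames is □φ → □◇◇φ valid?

(a), (b)

Frame correspondent (Sahlqvist): ∀x ∀z (xRz → ∃w (xRw ∧ zR²w)) — i.e. a generalized confluence (Geach) condition.
(a): satisfies the condition.
(b): satisfies the condition.
(c): fails — 0R2 but no w with 0Rw and 2R²w.
(d): fails — uRy but no t with uRt and yR²t.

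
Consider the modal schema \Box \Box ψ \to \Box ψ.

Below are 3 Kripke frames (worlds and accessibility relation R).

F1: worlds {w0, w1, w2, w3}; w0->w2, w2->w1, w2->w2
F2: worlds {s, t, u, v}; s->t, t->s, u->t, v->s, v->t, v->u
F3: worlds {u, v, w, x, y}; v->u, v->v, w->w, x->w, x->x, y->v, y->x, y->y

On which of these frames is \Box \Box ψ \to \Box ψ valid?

F1, F3

Frame correspondent (Sahlqvist): \forall x \forall y (Rxy \to \exists z (Rxz \wedge Rzy)) — i.e. density.
F1: ✓.
F2: fails — Rut but no z with Ruz and Rzt.
F3: ✓.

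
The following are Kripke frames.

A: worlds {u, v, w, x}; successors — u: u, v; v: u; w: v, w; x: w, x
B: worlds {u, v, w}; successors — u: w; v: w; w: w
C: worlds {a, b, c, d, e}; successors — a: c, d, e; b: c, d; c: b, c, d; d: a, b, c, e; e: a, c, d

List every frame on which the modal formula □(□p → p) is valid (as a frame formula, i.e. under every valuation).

B

The schema corresponds to shift-reflexivity: ∀x ∀y (Rxy → Ryy).
A: fails — Ruv but not Rvv.
B: condition met.
C: fails — Rcd but not Rdd.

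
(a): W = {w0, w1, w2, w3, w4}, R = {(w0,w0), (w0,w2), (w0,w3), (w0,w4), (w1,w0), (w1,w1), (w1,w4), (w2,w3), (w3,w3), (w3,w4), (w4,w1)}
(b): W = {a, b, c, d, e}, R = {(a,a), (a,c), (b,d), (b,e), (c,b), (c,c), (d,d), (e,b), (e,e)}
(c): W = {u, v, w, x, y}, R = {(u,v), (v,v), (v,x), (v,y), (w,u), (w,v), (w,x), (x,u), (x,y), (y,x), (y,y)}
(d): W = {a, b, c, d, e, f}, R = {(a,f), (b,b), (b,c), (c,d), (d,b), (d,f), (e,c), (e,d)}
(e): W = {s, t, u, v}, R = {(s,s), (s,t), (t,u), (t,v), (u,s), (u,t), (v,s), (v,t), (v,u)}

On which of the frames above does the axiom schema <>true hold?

(a), (b), (c), (e)

The schema corresponds to seriality: forall x exists y Rxy.
(a): condition met.
(b): condition met.
(c): condition met.
(d): fails — world f has no successor.
(e): condition met.
Valid on: (a), (b), (c), (e).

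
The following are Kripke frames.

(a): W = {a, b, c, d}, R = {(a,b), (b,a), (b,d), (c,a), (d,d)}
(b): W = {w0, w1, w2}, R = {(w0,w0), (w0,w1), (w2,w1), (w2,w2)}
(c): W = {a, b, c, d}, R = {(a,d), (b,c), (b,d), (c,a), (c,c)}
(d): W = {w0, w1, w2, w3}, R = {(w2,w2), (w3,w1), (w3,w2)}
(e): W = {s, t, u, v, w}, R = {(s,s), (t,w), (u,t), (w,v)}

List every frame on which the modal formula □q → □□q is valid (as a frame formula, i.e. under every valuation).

(b), (d)

Frame correspondent (Sahlqvist): ∀x ∀y ∀z (Rxy ∧ Ryz → Rxz) — i.e. transitivity.
(a): fails — Rab and Rba but not Raa.
(b): holds.
(c): fails — Rbc and Rca but not Rba.
(d): holds.
(e): fails — Rut and Rtw but not Ruw.
Valid on: (b), (d).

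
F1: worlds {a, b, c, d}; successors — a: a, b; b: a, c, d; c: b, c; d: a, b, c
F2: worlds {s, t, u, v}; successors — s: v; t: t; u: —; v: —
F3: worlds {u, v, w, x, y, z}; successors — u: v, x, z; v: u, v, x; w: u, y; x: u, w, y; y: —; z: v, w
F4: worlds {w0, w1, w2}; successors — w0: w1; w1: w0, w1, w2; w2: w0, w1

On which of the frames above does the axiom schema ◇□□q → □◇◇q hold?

F1, F4

The schema corresponds to a generalized confluence (Geach) condition: ∀x ∀y ∀z ((xRy ∧ xRz) → ∃w (yR²w ∧ zR²w)).
F1: condition met.
F2: fails — sRv, sRv but no w with vR²w and vR²w.
F3: fails — wRu, wRy but no t with uR²t and yR²t.
F4: condition met.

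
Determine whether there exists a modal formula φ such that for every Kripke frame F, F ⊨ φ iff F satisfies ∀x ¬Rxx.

Not definable by any modal formula

Any modally definable frame class is closed under surjective bounded morphisms.
The 5-cycle (worlds s,t,u,v,w with s→t→u→v→w→s) is irreflexive, and the map sending every world to a single reflexive point • is a surjective bounded morphism (forth: every edge maps to (•,•); back: every world has a successor). So any modal formula valid on the 5-cycle is also valid on the reflexive point, which is not irreflexive.
Hence irreflexivity is not modally definable.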